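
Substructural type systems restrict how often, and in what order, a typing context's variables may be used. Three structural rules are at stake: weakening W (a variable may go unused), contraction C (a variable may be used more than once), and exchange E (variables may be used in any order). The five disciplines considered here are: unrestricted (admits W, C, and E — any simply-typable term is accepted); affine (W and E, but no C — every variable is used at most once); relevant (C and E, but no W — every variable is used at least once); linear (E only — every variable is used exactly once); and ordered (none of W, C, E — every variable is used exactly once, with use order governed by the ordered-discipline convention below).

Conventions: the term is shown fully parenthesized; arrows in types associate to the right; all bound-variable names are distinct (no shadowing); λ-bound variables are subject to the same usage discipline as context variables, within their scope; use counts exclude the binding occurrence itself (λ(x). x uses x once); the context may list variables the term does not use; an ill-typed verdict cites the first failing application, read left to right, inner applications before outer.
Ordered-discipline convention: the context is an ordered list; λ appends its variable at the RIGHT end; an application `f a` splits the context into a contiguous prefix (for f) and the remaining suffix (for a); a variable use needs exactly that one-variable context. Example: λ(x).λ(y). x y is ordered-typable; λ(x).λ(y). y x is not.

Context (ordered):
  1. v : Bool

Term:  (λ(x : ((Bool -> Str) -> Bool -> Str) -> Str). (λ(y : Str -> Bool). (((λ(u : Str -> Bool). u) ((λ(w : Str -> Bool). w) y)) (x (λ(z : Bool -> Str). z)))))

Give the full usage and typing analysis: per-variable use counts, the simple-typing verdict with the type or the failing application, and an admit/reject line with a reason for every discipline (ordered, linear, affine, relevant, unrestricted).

counts: v: 0×, x (bound): 1×, y (bound): 1×, u (bound): 1×, w (bound): 1×, z (bound): 1×
order of uses: u, w, y, x, z
typing: the term checks, with type (((Bool -> Str) -> Bool -> Str) -> Str) -> (Str -> Bool) -> Bool
ordered: ✗ — needs weakening: v unused
linear: ✗ — needs weakening: v unused
affine: ✓ — at most one use each (v, x, y, u, w, z)
relevant: ✗ — needs weakening: v unused
unrestricted: ✓ — well-typed at (((Bool -> Str) -> Bool -> Str) -> Str) -> (Str -> Bool) -> Bool; no restrictions here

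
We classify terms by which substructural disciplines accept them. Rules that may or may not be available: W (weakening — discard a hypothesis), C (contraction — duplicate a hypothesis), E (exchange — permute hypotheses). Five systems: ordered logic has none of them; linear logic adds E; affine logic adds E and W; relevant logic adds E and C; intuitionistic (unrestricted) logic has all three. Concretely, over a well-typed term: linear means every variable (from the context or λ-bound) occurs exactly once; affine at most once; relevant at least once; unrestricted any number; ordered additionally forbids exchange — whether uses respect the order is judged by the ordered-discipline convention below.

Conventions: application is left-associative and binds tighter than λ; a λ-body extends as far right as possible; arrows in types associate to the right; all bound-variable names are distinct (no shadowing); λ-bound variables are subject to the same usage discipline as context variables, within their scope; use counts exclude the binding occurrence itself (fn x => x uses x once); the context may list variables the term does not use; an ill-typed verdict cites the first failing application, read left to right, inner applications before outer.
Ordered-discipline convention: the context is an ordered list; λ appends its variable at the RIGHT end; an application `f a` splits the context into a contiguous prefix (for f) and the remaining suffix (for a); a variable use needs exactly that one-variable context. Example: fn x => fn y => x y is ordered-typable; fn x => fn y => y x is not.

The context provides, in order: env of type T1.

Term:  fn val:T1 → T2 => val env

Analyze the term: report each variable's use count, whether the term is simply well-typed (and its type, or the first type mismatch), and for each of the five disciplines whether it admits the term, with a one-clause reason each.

use counts: env: 1×; val (λ-bound): 1×
left-to-right use order: val, env
typing: well-typed — term : (T1 → T2) → T2
ordered: ✗ — use order val, env needs exchange
linear: ✓ — each of env, val used exactly once
affine: ✓ — none of env, val used more than once
relevant: ✓ — at least one use each (env, val)
unrestricted: ✓ — typability at (T1 → T2) → T2 is all that's needed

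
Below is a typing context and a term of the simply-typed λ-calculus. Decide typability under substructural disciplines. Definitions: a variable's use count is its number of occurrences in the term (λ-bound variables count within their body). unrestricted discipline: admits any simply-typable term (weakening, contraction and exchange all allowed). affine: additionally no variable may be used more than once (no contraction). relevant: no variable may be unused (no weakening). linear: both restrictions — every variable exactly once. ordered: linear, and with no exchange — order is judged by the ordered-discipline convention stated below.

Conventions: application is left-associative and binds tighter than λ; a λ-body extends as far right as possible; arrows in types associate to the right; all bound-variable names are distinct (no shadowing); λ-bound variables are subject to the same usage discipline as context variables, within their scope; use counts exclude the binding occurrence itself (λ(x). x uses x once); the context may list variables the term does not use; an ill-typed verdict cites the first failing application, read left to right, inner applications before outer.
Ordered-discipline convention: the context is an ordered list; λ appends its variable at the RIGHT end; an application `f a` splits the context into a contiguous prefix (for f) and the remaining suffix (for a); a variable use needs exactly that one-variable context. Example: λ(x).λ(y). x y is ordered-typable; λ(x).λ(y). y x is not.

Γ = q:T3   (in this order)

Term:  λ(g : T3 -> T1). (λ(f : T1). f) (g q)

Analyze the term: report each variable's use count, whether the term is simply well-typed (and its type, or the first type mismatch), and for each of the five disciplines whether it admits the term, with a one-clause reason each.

counts: q: 1, g (λ-bound): 1, f (λ-bound): 1
uses in reading order: f, g, q
typing: the term checks, with type (T3 -> T1) -> T1
ordered: ✗, no contiguous prefix/suffix split fits f, g, q
linear: ✓, exactly-once usage across q, g, f
affine: ✓, q, g, f: no repeats, contraction unneeded
relevant: ✓, at least one use each (q, g, f)
unrestricted: ✓, typability at (T3 -> T1) -> T1 is all that's needed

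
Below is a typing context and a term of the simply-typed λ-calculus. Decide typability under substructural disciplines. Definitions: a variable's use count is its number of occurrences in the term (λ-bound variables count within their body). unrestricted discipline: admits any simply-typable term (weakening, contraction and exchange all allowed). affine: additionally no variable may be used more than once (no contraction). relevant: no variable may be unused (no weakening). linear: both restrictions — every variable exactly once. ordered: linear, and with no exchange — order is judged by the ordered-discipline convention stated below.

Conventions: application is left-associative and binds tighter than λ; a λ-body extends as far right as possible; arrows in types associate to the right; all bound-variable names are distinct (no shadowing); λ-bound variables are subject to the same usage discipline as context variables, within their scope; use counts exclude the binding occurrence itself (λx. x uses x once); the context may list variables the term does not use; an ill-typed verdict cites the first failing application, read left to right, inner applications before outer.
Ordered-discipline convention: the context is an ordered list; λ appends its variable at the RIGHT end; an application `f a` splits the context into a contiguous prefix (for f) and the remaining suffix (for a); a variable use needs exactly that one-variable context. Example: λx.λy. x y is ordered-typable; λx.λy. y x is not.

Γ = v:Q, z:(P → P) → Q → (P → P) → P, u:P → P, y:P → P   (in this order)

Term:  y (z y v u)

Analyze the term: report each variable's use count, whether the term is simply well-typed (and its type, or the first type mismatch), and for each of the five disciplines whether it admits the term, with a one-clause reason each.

use counts: v=1, z=1, u=1, y=2
order of uses: y, z, y, v, u
typing: well-typed — term : P
ordered: ✗ — repeated use of y ×2
linear: ✗ — repeated use of y ×2
affine: ✗ — repeated use of y ×2
relevant: ✓ — every one of v, z, u, y appears
unrestricted: ✓ — typability at P is all that's needed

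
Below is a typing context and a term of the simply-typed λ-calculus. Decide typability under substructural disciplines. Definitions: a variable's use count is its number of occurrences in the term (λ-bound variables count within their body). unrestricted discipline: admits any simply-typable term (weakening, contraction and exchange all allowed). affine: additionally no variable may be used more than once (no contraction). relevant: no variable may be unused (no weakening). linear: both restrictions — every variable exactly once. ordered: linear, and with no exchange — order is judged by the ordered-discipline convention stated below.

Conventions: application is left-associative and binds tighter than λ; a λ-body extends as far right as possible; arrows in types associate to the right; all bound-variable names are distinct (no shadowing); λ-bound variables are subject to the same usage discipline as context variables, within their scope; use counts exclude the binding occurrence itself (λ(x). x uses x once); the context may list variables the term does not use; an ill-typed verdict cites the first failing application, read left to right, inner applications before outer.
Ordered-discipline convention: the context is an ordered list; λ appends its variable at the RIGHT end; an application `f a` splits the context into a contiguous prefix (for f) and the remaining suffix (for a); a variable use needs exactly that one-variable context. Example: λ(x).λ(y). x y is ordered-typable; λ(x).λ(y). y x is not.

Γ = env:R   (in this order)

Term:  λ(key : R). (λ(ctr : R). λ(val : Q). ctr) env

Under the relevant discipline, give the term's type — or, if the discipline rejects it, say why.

not well-typed under relevant — needs weakening: key, val unused
usage: env=1; key [bound]=0; ctr [bound]=1; val [bound]=0
left-to-right use order: ctr, env
typing: ✓ — R -> Q -> R
all disciplines: ordered ✗, linear ✗, affine ✓, relevant ✗, unrestricted ✓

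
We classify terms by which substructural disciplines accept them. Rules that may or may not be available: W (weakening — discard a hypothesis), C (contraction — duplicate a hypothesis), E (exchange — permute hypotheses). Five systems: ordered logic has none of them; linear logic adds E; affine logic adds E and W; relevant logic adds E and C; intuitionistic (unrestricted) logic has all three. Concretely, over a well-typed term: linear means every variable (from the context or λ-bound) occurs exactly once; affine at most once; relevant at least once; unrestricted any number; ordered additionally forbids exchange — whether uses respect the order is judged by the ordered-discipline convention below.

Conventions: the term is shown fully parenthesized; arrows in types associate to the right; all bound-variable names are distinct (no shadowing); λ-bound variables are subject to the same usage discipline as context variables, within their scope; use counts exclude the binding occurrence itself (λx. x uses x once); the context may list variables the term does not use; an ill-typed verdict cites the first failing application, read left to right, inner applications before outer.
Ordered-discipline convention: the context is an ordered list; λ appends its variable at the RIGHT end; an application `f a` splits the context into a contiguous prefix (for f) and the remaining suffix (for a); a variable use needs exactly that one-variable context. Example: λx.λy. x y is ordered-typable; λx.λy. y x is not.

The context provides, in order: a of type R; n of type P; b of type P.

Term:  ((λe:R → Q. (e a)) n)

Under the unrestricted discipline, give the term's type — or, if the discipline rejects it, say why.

not well-typed under unrestricted — fails simple typing
usage: a=1, n=1, b=0, e (bound)=1
uses in reading order: e, a, n
typing: ill-typed: a function awaiting R → Q gets P
per-discipline verdicts: ordered ✗ | linear ✗ | affine ✗ | relevant ✗ | unrestricted ✗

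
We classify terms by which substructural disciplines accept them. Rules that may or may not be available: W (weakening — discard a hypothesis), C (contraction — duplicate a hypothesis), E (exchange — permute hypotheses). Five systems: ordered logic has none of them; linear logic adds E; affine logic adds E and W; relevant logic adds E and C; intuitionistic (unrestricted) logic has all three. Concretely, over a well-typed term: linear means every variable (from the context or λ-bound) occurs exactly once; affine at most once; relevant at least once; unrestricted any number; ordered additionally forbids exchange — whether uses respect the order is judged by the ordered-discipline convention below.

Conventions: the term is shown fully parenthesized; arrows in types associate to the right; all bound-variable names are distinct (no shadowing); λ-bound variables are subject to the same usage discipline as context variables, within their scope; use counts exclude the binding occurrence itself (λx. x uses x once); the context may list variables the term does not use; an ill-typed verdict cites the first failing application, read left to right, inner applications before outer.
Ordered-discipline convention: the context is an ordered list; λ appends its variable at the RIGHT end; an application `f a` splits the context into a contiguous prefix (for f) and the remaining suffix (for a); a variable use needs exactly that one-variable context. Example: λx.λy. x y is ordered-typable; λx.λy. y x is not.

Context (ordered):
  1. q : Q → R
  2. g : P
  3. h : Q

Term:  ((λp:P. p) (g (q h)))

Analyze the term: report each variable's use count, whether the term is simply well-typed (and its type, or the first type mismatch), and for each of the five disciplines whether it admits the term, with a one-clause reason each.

counts: q: 1, g: 1, h: 1, p (bound): 1
order of uses: p, g, q, h
typing: ill-typed: non-function type P applied to an argument
ordered ✗ (fails simple typing)
linear ✗ (a type mismatch blocks all five)
affine ✗ (the type mismatch rejects it)
relevant ✗ (not simply typable)
unrestricted ✗ (fails simple typing)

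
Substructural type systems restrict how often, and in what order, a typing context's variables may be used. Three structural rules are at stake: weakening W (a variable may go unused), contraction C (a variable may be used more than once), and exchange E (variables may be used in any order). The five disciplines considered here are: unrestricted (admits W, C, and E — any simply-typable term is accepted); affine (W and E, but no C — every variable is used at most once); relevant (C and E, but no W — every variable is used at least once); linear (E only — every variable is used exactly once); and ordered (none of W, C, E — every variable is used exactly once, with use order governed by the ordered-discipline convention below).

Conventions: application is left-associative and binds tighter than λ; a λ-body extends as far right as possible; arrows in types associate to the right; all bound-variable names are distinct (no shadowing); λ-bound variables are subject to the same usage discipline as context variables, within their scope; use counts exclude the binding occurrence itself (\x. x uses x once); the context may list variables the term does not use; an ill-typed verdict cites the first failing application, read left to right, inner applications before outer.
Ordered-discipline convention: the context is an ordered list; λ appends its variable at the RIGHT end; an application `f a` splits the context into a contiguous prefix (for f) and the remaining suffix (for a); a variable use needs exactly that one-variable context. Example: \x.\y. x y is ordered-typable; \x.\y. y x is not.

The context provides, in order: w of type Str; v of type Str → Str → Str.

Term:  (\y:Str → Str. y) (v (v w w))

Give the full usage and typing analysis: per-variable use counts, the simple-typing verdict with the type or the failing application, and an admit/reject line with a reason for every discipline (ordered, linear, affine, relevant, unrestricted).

usage: w: 2×, v: 2×, y (bound): 1×
left-to-right use order: y, v, v, w, w
typing: well-typed — term : Str → Str
ordered: ✗ — uses contraction: w ×2, v ×2
linear: ✗ — uses contraction: w ×2, v ×2
affine: ✗ — uses contraction: w ×2, v ×2
relevant: ✓ — every one of w, v, y appears
unrestricted: ✓ — type-checks (Str → Str) and nothing is barred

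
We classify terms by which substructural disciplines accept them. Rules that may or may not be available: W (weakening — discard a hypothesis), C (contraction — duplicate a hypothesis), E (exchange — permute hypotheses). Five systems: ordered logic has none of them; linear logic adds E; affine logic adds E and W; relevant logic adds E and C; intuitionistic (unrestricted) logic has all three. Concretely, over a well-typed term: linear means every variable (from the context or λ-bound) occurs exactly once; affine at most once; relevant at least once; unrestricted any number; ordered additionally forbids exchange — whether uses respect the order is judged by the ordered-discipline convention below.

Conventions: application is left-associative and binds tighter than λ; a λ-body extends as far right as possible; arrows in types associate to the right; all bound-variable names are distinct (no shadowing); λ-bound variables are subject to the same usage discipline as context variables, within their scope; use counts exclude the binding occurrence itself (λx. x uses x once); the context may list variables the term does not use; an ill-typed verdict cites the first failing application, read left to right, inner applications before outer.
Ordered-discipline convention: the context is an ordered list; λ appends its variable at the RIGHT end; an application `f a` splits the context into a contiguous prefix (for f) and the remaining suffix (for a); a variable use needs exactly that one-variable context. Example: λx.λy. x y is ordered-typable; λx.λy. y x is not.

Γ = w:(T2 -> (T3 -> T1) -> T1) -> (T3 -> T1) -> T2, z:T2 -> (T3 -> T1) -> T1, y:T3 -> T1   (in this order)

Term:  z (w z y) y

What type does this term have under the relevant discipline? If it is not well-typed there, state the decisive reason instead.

term : T1
variable uses: w ×1; z ×2; y ×2
use order (left to right): z, w, z, y, y
typing: the term checks, with type T1
all disciplines: ordered ✗ | linear ✗ | affine ✗ | relevant ✓ | unrestricted ✓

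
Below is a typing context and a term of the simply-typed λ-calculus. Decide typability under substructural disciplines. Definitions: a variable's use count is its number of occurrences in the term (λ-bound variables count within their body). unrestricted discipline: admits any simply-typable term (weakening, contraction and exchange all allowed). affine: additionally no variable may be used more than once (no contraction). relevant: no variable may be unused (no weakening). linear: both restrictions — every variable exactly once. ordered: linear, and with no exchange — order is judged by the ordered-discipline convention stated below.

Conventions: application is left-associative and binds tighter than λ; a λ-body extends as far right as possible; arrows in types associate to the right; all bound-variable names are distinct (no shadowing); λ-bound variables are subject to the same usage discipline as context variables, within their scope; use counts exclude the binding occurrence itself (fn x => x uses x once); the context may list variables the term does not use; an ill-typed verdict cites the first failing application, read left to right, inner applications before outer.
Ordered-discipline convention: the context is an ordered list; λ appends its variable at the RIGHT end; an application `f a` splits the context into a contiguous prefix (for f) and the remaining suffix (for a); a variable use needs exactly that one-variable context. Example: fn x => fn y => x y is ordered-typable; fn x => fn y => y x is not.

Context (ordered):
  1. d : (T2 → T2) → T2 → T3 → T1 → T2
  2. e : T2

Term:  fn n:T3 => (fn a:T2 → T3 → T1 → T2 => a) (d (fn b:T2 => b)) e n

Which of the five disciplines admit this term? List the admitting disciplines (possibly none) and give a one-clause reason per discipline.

admitting disciplines: ordered, linear, affine, relevant, unrestricted
use counts: d=1, e=1, n [bound]=1, a [bound]=1, b [bound]=1
use order (left to right): a, d, b, e, n
typing: well-typed at T3 → T1 → T2
ordered: ✓ — d, e, n, a, b once each; derivable with no W/C/E
linear: ✓ — d, e, n, a, b: one use apiece
affine: ✓ — none of d, e, n, a, b used more than once
relevant: ✓ — none of d, e, n, a, b goes unused
unrestricted: ✓ — typability at T3 → T1 → T2 is all that's needed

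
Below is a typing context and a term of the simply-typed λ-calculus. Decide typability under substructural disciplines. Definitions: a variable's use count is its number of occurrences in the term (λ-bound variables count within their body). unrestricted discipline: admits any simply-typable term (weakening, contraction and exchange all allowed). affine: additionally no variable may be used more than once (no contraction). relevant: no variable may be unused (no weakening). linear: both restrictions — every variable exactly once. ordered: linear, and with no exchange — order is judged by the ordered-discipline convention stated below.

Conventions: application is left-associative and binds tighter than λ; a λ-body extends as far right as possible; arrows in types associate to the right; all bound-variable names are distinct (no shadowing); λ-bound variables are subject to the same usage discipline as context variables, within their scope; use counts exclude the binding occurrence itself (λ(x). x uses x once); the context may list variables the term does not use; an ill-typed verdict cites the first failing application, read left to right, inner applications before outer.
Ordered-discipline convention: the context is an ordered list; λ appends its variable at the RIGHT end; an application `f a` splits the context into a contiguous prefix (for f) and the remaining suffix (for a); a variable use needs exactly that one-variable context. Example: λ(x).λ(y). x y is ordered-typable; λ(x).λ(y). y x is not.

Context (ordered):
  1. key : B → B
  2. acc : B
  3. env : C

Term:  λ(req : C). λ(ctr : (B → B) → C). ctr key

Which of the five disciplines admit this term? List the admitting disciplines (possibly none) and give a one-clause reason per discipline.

admitted in: affine, unrestricted
use counts: key=1; acc=0; env=0; req [bound]=0; ctr [bound]=1
uses in reading order: ctr, key
typing: ✓ — C → ((B → B) → C) → C
ordered ✗ (needs weakening: acc, env, req unused)
linear ✗ (needs weakening: acc, env, req unused)
affine ✓ (at most one use each (key, acc, env, req, ctr))
relevant ✗ (needs weakening: acc, env, req unused)
unrestricted ✓ (type-checks (C → ((B → B) → C) → C) and nothing is barred)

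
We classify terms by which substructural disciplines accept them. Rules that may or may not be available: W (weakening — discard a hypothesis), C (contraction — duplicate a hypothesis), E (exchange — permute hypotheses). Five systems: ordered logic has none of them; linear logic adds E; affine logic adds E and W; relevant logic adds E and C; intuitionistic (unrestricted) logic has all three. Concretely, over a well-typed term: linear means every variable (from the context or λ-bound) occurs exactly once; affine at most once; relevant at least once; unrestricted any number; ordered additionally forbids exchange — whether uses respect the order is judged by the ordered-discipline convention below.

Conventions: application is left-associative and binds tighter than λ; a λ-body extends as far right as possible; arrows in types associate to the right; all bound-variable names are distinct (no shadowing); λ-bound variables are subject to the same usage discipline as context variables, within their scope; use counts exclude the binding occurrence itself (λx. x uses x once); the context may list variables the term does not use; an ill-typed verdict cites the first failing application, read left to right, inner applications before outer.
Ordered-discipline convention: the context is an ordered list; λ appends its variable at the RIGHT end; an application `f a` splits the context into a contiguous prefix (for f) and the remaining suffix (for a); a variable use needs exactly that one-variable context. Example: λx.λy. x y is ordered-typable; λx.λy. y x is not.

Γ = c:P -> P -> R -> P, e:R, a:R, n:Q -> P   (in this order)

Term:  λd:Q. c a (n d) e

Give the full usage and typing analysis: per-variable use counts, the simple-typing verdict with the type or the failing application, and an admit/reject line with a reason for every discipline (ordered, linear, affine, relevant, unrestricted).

counts: c=1; e=1; a=1; n=1; d (bound)=1
use order (left to right): c, a, n, d, e
typing: ill-typed: argument of type R where P is required
ordered: ✗, the type mismatch rejects it
linear: ✗, not simply typable
affine: ✗, fails simple typing
relevant: ✗, a type mismatch blocks all five
unrestricted: ✗, the type mismatch rejects it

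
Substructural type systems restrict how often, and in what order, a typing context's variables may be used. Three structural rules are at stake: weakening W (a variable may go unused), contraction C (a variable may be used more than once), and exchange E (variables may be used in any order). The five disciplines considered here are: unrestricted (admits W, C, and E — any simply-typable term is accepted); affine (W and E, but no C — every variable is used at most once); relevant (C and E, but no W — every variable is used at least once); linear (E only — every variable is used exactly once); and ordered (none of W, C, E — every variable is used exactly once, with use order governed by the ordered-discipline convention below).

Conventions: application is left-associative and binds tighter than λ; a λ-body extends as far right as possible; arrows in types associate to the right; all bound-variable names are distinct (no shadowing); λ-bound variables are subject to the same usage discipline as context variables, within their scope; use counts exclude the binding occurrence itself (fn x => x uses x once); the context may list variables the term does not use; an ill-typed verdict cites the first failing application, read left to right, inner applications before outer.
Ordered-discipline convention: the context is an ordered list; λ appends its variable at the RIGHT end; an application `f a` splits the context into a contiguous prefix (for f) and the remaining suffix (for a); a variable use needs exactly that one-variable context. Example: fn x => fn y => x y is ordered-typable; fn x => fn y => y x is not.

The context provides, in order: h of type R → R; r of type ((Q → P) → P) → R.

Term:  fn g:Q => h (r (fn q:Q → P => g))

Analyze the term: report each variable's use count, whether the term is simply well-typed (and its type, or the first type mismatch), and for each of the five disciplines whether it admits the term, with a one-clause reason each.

usage: h: 1, r: 1, g [bound]: 1, q [bound]: 0
left-to-right use order: h, r, g
typing: ill-typed: an application expects (Q → P) → P but receives (Q → P) → Q
ordered ✗ (a type mismatch blocks all five)
linear ✗ (the type mismatch rejects it)
affine ✗ (not simply typable)
relevant ✗ (fails simple typing)
unrestricted ✗ (a type mismatch blocks all five)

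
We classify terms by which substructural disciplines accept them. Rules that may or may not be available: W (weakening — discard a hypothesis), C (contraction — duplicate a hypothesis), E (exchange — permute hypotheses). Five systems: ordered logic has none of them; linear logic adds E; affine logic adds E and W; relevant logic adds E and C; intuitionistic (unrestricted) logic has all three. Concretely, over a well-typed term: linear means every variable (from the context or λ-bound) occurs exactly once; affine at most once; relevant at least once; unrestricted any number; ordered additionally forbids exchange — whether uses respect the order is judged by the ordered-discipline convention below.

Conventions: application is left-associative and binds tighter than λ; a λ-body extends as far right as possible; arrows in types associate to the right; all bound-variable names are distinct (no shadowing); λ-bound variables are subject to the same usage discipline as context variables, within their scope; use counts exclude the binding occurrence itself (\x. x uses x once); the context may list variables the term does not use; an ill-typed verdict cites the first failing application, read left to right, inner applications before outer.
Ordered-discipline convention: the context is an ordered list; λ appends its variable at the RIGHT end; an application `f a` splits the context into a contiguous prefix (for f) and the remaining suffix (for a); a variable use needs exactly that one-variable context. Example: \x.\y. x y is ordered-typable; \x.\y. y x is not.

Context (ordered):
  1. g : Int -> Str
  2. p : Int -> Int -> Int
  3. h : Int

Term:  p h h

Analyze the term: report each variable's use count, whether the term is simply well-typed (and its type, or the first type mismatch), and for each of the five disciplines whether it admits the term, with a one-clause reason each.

counts: g=0; p=1; h=2
uses in reading order: p, h, h
typing: well-typed — term : Int
ordered: ✗, repeated use of h ×2; unused: g — weakening required
linear: ✗, repeated use of h ×2; unused: g — weakening required
affine: ✗, repeated use of h ×2
relevant: ✗, unused: g — weakening required
unrestricted: ✓, typability at Int is all that's needed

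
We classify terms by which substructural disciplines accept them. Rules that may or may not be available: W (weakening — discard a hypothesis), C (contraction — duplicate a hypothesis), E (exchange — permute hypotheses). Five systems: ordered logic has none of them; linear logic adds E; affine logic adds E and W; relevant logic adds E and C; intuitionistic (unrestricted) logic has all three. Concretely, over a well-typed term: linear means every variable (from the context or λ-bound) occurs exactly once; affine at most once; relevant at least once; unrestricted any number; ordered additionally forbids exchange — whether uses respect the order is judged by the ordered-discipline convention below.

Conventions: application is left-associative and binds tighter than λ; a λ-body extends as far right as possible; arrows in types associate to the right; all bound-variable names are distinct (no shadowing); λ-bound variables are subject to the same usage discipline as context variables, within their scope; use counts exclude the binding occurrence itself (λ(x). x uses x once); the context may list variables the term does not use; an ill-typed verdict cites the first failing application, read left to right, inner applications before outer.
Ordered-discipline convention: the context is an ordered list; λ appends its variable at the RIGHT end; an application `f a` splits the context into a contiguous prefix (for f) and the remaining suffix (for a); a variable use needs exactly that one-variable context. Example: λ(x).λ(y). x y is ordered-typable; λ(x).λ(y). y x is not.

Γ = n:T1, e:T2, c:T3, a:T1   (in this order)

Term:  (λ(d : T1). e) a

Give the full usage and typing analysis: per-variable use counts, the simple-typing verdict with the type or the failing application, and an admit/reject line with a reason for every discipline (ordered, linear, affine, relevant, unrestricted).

variable uses: n ×0, e ×1, c ×0, a ×1, d [bound] ×0
use order (left to right): e, a
typing: well-typed at T2
ordered: ✗ — unused: n, c, d — weakening required
linear: ✗ — unused: n, c, d — weakening required
affine: ✓ — at most one use each (n, e, c, a, d)
relevant: ✗ — unused: n, c, d — weakening required
unrestricted: ✓ — typability at T2 is all that's needed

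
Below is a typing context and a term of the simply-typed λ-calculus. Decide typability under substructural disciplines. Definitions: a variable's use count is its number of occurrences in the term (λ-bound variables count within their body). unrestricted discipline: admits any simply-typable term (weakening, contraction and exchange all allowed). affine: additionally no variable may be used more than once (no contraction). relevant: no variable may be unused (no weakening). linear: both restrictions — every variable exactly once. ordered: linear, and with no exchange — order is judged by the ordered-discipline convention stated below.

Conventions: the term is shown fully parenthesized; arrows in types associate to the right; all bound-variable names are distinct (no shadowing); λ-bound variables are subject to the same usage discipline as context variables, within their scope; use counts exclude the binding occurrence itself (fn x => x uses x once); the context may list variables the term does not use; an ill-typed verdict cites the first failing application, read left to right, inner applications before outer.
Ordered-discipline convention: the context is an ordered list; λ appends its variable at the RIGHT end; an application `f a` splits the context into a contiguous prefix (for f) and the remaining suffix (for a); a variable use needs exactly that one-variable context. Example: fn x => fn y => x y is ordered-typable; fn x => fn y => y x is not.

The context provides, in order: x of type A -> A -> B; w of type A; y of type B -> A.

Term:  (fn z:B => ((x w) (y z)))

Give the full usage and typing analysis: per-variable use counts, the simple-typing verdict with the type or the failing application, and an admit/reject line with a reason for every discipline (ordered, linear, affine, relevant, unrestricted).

use counts: x=1, w=1, y=1, z [bound]=1
left-to-right use order: x, w, y, z
typing: the term checks, with type B -> B
ordered ✓ (one use each (x, w, y, z); ordered split holds)
linear ✓ (exactly-once usage across x, w, y, z)
affine ✓ (at most one use each (x, w, y, z))
relevant ✓ (at least one use each (x, w, y, z))
unrestricted ✓ (typability at B -> B is all that's needed)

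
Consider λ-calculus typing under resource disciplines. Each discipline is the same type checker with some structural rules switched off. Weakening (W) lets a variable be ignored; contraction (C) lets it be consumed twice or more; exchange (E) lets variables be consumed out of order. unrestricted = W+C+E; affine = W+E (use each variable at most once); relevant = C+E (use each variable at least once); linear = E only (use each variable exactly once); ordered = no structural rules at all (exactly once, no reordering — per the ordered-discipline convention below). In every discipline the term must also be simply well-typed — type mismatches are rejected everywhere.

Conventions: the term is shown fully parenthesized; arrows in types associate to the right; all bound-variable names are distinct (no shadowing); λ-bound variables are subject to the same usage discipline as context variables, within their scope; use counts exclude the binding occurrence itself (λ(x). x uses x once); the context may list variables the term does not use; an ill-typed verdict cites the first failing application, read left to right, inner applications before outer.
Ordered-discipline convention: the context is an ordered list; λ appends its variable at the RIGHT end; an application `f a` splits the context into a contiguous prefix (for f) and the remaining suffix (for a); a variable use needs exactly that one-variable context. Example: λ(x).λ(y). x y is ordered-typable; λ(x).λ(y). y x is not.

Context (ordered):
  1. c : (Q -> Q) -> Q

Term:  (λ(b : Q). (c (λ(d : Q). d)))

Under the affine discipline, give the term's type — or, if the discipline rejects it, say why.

term : Q -> Q
usage: c: 1; b (bound): 0; d (bound): 1
left-to-right use order: c, d
typing: well-typed — term : Q -> Q
per-discipline verdicts: ordered ✗ · linear ✗ · affine ✓ · relevant ✗ · unrestricted ✓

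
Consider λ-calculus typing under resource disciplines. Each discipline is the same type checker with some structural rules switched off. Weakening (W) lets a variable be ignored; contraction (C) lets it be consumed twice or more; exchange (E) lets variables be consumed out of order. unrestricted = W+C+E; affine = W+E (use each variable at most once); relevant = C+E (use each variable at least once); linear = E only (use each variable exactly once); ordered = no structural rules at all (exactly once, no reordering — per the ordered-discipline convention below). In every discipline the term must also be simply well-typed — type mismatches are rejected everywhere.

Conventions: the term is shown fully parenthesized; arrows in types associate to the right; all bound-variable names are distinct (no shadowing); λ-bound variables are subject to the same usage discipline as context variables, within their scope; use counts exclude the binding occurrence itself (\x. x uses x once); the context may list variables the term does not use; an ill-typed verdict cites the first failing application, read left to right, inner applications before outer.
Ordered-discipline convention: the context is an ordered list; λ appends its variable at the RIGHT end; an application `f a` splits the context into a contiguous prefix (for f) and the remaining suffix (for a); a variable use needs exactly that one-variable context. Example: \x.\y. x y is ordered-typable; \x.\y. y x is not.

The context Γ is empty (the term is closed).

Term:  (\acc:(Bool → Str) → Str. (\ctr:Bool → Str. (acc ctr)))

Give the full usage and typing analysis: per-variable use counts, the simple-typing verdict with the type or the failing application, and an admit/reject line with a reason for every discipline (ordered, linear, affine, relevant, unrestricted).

usage: acc (bound): 1, ctr (bound): 1
uses in reading order: acc, ctr
typing: ✓ — ((Bool → Str) → Str) → (Bool → Str) → Str
ordered: ✓ — acc, ctr once each; derivable with no W/C/E
linear: ✓ — acc, ctr: one use apiece
affine: ✓ — acc, ctr: no repeats, contraction unneeded
relevant: ✓ — none of acc, ctr goes unused
unrestricted: ✓ — simply typable at ((Bool → Str) → Str) → (Bool → Str) → Str; W, C, E all held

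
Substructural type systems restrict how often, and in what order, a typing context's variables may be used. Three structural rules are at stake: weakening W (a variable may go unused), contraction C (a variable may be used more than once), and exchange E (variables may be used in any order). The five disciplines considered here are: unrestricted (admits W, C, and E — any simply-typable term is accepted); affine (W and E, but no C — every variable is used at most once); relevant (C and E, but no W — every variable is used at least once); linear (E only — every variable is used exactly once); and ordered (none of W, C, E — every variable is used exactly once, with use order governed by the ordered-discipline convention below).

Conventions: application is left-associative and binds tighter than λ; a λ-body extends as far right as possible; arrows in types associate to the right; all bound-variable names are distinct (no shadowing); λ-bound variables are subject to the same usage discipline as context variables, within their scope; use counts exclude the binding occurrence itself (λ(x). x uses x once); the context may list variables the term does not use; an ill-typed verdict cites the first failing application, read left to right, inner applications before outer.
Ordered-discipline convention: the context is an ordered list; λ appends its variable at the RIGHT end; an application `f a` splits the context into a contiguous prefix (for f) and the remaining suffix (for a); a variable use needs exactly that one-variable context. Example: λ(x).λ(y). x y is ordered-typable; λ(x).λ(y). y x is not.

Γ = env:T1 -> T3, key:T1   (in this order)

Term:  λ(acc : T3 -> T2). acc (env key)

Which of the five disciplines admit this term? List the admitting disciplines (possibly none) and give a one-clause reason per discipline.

accepted by: linear, affine, relevant, unrestricted
usage: env: 1, key: 1, acc [bound]: 1
order of uses: acc, env, key
typing: well-typed — term : (T3 -> T2) -> T2
ordered: ✗ — needs exchange: uses follow acc, env, key
linear: ✓ — single use per variable (env, key, acc)
affine: ✓ — env, key, acc: no repeats, contraction unneeded
relevant: ✓ — every one of env, key, acc appears
unrestricted: ✓ — well-typed at (T3 -> T2) -> T2; no restrictions here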